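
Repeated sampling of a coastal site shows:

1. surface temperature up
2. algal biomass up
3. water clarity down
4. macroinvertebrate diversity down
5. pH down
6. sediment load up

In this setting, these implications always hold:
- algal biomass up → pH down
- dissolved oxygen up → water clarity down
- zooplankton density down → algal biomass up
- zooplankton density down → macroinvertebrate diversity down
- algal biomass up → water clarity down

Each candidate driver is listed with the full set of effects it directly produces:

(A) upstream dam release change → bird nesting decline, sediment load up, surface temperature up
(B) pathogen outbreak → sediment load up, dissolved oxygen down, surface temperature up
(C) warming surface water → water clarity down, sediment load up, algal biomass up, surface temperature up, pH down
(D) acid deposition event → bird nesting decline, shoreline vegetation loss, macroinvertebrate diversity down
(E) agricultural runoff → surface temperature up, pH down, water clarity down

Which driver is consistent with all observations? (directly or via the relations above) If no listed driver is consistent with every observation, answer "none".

Checking each candidate against the observations:
(A) upstream dam release change — does not account for algal biomass up, water clarity down, macroinvertebrate diversity down, pH down
(B) pathogen outbreak — surface temperature up +; algal biomass up -; water clarity down -; macroinvertebrate diversity down -; pH down -; sediment load up +
(C) warming surface water — surface temperature up +; algal biomass up +; water clarity down +; macroinvertebrate diversity down -; pH down +; sediment load up +
(D) acid deposition event — does not account for surface temperature up, algal biomass up, water clarity down, pH down, sediment load up
(E) agricultural runoff — surface temperature up +; algal biomass up -; water clarity down +; macroinvertebrate diversity down -; pH down +; sediment load up -
None of the listed candidates fits everything.

none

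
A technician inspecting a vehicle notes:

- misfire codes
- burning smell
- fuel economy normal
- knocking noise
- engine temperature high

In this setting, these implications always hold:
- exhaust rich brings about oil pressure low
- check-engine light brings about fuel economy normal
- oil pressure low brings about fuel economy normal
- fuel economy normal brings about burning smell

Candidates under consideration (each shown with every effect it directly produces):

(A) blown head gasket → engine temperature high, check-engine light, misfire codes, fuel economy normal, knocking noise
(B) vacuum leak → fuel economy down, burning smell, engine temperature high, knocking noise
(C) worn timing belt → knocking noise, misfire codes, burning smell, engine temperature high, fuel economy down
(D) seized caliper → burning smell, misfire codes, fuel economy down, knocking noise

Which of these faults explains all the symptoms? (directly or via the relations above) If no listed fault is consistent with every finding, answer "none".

A

For each candidate, compare predicted effects to what was observed:
(A) blown head gasket — accounts for every observation (burning smell via fuel economy normal → burning smell)
(B) vacuum leak — misfire codes ✗; burning smell ✓; fuel economy normal ✗; knocking noise ✓; engine temperature high ✓
(C) worn timing belt — misfire codes ✓; burning smell ✓; fuel economy normal ✗; knocking noise ✓; engine temperature high ✓
(D) seized caliper — misfire codes ✓; burning smell ✓; fuel economy normal ✗; knocking noise ✓; engine temperature high ✗
(A) alone accounts for all the evidence.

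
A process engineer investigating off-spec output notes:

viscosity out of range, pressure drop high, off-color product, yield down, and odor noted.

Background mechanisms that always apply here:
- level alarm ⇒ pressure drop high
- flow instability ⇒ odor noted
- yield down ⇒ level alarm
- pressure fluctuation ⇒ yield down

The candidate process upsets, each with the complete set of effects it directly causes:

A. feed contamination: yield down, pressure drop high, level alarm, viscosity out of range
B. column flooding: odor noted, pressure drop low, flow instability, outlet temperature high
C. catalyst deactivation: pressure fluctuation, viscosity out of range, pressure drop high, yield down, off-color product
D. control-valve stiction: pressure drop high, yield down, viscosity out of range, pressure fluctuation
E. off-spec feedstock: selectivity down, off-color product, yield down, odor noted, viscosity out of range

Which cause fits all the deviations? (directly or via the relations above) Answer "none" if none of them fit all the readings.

Testing each hypothesis:
(A) feed contamination — viscosity out of range match; pressure drop high match; off-color product miss; yield down match; odor noted miss
(B) column flooding — viscosity out of range miss; pressure drop high miss; off-color product miss; yield down miss; odor noted match
(C) catalyst deactivation — does not account for odor noted
(D) control-valve stiction — viscosity out of range match; pressure drop high match; off-color product miss; yield down match; odor noted miss
(E) off-spec feedstock — accounts for every observation (pressure drop high through yield down → level alarm → pressure drop high)
(E) is the only candidate with no mismatches.

E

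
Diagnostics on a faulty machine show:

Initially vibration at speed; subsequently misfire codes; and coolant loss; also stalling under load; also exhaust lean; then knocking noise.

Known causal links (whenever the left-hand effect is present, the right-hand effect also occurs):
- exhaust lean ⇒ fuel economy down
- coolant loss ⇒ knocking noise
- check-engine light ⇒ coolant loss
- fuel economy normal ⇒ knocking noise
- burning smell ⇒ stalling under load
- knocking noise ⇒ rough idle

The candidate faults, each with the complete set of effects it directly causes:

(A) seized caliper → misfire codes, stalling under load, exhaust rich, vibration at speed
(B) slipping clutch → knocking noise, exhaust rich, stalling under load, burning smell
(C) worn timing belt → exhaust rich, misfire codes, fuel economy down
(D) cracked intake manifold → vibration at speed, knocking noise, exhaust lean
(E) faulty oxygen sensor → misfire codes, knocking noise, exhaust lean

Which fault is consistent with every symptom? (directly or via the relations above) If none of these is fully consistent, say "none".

Checking each candidate against the observations:
(A) seized caliper — vibration at speed yes; misfire codes yes; coolant loss NO; stalling under load yes; exhaust lean NO; knocking noise NO
(B) slipping clutch — vibration at speed NO; misfire codes NO; coolant loss NO; stalling under load yes; exhaust lean NO; knocking noise yes
(C) worn timing belt — fails on vibration at speed, coolant loss, stalling under load, exhaust lean, knocking noise (predicts exhaust rich, not exhaust lean)
(D) cracked intake manifold — does not account for misfire codes, coolant loss, stalling under load
(E) faulty oxygen sensor — vibration at speed NO; misfire codes yes; coolant loss NO; stalling under load NO; exhaust lean yes; knocking noise yes
None of the listed candidates fits everything.

none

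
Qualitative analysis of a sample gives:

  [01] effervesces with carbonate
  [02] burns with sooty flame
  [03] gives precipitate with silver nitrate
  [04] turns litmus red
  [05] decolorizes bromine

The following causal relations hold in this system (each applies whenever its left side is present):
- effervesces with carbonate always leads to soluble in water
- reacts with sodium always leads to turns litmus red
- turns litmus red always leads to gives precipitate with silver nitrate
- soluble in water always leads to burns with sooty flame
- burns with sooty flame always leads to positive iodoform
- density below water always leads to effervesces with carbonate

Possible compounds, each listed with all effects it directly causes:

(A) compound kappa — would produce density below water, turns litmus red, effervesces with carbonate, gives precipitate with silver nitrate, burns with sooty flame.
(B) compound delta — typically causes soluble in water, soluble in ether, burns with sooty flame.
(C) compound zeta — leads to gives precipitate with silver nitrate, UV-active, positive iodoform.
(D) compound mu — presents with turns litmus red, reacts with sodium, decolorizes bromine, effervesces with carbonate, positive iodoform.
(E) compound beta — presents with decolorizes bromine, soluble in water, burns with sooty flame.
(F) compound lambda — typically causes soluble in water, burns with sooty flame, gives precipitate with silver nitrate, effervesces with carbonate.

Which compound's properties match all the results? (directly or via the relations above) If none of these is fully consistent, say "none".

Per-candidate check:
(A) compound kappa — effervesces with carbonate match; burns with sooty flame match; gives precipitate with silver nitrate match; turns litmus red match; decolorizes bromine miss
(B) compound delta — does not account for effervesces with carbonate, gives precipitate with silver nitrate, turns litmus red, decolorizes bromine
(C) compound zeta — does not account for effervesces with carbonate, burns with sooty flame, turns litmus red, decolorizes bromine
(D) compound mu — accounts for every observation (burns with sooty flame via effervesces with carbonate → soluble in water → burns with sooty flame)
(E) compound beta — effervesces with carbonate miss; burns with sooty flame match; gives precipitate with silver nitrate miss; turns litmus red miss; decolorizes bromine match
(F) compound lambda — does not account for turns litmus red, decolorizes bromine
Only (D) is consistent with every observation.

D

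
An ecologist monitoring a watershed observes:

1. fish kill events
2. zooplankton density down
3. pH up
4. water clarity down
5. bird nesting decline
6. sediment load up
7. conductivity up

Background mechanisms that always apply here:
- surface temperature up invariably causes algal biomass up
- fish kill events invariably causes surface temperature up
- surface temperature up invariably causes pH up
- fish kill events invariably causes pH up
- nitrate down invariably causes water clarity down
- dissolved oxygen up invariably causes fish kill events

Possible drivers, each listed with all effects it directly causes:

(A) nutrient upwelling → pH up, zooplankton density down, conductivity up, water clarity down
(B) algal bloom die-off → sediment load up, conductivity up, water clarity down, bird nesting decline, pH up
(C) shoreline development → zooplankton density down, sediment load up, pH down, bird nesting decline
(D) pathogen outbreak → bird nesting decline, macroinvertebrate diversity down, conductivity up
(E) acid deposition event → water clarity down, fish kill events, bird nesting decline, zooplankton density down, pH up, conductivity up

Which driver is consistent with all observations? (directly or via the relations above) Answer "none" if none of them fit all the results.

none

For each candidate, compare predicted effects to what was observed:
(A) nutrient upwelling — fish kill events miss; zooplankton density down match; pH up match; water clarity down match; bird nesting decline miss; sediment load up miss; conductivity up match
(B) algal bloom die-off — does not account for fish kill events, zooplankton density down
(C) shoreline development — fails on fish kill events, pH up, water clarity down, conductivity up (predicts pH down, not pH up)
(D) pathogen outbreak — fish kill events miss; zooplankton density down miss; pH up miss; water clarity down miss; bird nesting decline match; sediment load up miss; conductivity up match
(E) acid deposition event — fish kill events match; zooplankton density down match; pH up match; water clarity down match; bird nesting decline match; sediment load up miss; conductivity up match
No candidate is consistent with all observations.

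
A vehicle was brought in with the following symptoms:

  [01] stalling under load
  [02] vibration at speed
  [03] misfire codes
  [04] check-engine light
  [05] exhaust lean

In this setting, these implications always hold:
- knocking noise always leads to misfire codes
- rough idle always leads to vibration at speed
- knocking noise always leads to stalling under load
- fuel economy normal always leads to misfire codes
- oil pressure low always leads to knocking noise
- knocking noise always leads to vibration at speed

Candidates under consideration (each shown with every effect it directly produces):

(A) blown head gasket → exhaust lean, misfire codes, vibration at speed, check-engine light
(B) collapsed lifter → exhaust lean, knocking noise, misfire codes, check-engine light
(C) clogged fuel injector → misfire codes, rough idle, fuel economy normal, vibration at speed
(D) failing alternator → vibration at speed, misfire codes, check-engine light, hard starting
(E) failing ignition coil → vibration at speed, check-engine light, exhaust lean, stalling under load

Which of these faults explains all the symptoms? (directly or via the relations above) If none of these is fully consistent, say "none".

Testing each hypothesis:
(A) blown head gasket — does not account for stalling under load
(B) collapsed lifter — stalling under load + (by knocking noise → stalling under load); vibration at speed + (by knocking noise → vibration at speed); misfire codes +; check-engine light +; exhaust lean +
(C) clogged fuel injector — does not account for stalling under load, check-engine light, exhaust lean
(D) failing alternator — does not account for stalling under load, exhaust lean
(E) failing ignition coil — does not account for misfire codes
Only (B) is consistent with every observation.

B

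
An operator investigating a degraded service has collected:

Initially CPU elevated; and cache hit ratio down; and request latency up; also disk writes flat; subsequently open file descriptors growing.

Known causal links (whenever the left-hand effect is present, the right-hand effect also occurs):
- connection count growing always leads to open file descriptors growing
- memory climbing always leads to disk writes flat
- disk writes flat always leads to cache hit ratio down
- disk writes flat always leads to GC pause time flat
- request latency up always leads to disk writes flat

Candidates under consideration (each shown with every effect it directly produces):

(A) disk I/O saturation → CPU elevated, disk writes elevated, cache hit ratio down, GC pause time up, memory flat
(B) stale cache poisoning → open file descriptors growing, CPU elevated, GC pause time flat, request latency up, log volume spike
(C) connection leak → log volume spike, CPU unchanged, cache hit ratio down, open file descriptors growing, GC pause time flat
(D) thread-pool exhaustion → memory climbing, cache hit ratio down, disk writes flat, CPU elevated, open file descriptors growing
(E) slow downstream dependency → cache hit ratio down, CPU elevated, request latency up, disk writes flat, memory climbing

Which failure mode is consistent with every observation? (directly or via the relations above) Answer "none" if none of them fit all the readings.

For each candidate, compare predicted effects to what was observed:
(A) disk I/O saturation — CPU elevated match; cache hit ratio down match; request latency up miss; disk writes flat miss; open file descriptors growing miss
(B) stale cache poisoning — CPU elevated match; cache hit ratio down match (via request latency up → disk writes flat → cache hit ratio down); request latency up match; disk writes flat match (via request latency up → disk writes flat); open file descriptors growing match
(C) connection leak — CPU elevated miss; cache hit ratio down match; request latency up miss; disk writes flat miss; open file descriptors growing match
(D) thread-pool exhaustion — CPU elevated match; cache hit ratio down match; request latency up miss; disk writes flat match; open file descriptors growing match
(E) slow downstream dependency — CPU elevated match; cache hit ratio down match; request latency up match; disk writes flat match; open file descriptors growing miss
Only (B) is consistent with every observation.

B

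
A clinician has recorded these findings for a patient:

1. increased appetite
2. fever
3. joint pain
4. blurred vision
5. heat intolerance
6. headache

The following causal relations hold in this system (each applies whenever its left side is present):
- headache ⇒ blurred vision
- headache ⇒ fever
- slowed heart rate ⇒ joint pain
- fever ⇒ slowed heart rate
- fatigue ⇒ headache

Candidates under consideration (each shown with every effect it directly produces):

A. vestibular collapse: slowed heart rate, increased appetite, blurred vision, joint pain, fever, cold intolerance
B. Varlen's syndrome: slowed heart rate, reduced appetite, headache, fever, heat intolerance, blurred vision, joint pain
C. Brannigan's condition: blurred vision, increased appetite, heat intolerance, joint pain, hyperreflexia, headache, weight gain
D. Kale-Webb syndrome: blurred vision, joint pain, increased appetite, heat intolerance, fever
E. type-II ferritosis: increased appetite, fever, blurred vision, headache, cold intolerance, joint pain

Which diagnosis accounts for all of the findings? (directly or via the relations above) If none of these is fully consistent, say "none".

C

For each candidate, compare predicted effects to what was observed:
(A) vestibular collapse — fails on heat intolerance, headache (predicts cold intolerance, not heat intolerance)
(B) Varlen's syndrome — increased appetite NO; fever yes; joint pain yes; blurred vision yes; heat intolerance yes; headache yes
(C) Brannigan's condition — accounts for every observation (fever through headache → fever)
(D) Kale-Webb syndrome — does not account for headache
(E) type-II ferritosis — fails on heat intolerance (predicts cold intolerance, not heat intolerance)
(C) is the only candidate with no mismatches.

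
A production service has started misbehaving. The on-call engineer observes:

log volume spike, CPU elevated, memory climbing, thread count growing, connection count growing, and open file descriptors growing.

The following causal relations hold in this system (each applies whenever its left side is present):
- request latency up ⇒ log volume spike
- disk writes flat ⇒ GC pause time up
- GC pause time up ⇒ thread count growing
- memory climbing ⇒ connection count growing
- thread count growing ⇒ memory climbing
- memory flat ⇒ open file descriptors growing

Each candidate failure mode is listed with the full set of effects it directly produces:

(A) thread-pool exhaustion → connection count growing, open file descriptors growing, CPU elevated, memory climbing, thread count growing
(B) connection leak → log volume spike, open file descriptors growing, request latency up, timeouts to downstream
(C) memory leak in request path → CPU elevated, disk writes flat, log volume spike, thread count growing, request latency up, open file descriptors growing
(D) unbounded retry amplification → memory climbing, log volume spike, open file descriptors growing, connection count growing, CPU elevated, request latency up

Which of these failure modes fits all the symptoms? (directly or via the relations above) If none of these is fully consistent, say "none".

Testing each hypothesis:
(A) thread-pool exhaustion — does not account for log volume spike
(B) connection leak — does not account for CPU elevated, memory climbing, thread count growing, connection count growing
(C) memory leak in request path — log volume spike ✓; CPU elevated ✓; memory climbing ✓ (through thread count growing → memory climbing); thread count growing ✓; connection count growing ✓ (through thread count growing → memory climbing → connection count growing); open file descriptors growing ✓
(D) unbounded retry amplification — log volume spike ✓; CPU elevated ✓; memory climbing ✓; thread count growing ✗; connection count growing ✓; open file descriptors growing ✓
(C) is the only candidate with no mismatches.

C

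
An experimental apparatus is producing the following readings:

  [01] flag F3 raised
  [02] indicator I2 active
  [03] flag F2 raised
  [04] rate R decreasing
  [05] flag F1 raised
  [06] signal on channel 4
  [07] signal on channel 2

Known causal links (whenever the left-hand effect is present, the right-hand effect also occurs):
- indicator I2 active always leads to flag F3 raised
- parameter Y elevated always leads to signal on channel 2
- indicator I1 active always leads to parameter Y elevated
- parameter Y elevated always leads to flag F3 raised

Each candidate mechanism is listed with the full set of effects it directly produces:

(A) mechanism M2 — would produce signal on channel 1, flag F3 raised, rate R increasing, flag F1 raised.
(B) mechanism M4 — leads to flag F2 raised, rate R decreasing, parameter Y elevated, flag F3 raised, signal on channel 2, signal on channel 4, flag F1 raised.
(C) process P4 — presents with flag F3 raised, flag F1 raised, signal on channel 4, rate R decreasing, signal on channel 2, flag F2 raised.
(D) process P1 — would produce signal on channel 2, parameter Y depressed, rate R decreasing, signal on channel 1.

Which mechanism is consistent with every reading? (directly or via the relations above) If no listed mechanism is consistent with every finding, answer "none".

Per-candidate check:
(A) mechanism M2 — fails on indicator I2 active, flag F2 raised, rate R decreasing, signal on channel 4, signal on channel 2 (predicts rate R increasing, not rate R decreasing)
(B) mechanism M4 — flag F3 raised +; indicator I2 active -; flag F2 raised +; rate R decreasing +; flag F1 raised +; signal on channel 4 +; signal on channel 2 +
(C) process P4 — flag F3 raised +; indicator I2 active -; flag F2 raised +; rate R decreasing +; flag F1 raised +; signal on channel 4 +; signal on channel 2 +
(D) process P1 — flag F3 raised -; indicator I2 active -; flag F2 raised -; rate R decreasing +; flag F1 raised -; signal on channel 4 -; signal on channel 2 +
Every candidate fails on at least one observation.

none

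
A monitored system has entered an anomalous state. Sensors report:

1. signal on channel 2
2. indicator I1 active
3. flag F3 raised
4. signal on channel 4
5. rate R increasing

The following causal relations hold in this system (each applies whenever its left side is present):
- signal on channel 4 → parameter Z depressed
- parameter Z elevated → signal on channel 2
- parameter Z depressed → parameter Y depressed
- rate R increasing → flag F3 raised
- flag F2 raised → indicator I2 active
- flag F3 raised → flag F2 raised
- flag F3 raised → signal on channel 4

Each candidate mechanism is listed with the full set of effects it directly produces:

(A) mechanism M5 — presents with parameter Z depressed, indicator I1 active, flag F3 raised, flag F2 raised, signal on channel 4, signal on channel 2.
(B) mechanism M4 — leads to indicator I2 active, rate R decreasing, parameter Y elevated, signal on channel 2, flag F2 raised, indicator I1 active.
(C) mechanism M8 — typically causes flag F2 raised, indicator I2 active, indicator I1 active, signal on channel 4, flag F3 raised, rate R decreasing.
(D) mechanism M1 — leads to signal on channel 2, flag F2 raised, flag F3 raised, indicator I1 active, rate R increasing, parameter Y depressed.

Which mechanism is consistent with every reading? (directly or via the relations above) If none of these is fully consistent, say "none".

D

For each candidate, compare predicted effects to what was observed:
(A) mechanism M5 — signal on channel 2 match; indicator I1 active match; flag F3 raised match; signal on channel 4 match; rate R increasing miss
(B) mechanism M4 — fails on flag F3 raised, signal on channel 4, rate R increasing (predicts rate R decreasing, not rate R increasing)
(C) mechanism M8 — signal on channel 2 miss; indicator I1 active match; flag F3 raised match; signal on channel 4 match; rate R increasing miss
(D) mechanism M1 — signal on channel 2 match; indicator I1 active match; flag F3 raised match; signal on channel 4 match (via flag F3 raised → signal on channel 4); rate R increasing match
(D) alone accounts for all the evidence.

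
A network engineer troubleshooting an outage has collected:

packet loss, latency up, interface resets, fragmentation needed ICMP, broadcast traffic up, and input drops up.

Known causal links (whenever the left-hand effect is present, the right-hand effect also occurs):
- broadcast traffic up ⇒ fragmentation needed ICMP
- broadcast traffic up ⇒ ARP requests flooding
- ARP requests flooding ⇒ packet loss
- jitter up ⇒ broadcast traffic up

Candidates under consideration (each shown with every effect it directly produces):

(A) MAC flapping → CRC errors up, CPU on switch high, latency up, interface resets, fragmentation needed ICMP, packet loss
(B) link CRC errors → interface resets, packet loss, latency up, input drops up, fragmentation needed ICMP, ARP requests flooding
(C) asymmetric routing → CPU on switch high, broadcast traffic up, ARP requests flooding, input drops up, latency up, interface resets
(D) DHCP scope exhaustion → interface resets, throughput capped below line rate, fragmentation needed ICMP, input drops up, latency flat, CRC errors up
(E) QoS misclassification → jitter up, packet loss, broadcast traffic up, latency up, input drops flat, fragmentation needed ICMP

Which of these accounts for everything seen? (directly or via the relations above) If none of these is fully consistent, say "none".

C

For each candidate, compare predicted effects to what was observed:
(A) MAC flapping — packet loss match; latency up match; interface resets match; fragmentation needed ICMP match; broadcast traffic up miss; input drops up miss
(B) link CRC errors — does not account for broadcast traffic up
(C) asymmetric routing — packet loss match (via ARP requests flooding → packet loss); latency up match; interface resets match; fragmentation needed ICMP match (via broadcast traffic up → fragmentation needed ICMP); broadcast traffic up match; input drops up match
(D) DHCP scope exhaustion — packet loss miss; latency up miss; interface resets match; fragmentation needed ICMP match; broadcast traffic up miss; input drops up match
(E) QoS misclassification — fails on interface resets, input drops up (predicts input drops flat, not input drops up)
(C) is the only candidate with no mismatches.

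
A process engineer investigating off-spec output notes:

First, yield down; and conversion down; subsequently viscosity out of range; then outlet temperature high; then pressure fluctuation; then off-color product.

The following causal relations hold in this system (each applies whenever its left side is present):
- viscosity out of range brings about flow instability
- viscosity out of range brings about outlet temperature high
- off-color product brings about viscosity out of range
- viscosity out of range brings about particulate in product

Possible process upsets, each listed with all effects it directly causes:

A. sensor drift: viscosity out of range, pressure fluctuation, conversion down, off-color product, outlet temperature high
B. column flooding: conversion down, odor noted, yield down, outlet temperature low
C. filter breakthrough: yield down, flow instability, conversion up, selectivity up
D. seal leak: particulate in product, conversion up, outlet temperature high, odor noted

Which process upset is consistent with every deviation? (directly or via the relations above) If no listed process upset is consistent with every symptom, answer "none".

Testing each hypothesis:
(A) sensor drift — does not account for yield down
(B) column flooding — yield down match; conversion down match; viscosity out of range miss; outlet temperature high miss; pressure fluctuation miss; off-color product miss
(C) filter breakthrough — yield down match; conversion down miss; viscosity out of range miss; outlet temperature high miss; pressure fluctuation miss; off-color product miss
(D) seal leak — yield down miss; conversion down miss; viscosity out of range miss; outlet temperature high match; pressure fluctuation miss; off-color product miss
Every candidate fails on at least one observation.

none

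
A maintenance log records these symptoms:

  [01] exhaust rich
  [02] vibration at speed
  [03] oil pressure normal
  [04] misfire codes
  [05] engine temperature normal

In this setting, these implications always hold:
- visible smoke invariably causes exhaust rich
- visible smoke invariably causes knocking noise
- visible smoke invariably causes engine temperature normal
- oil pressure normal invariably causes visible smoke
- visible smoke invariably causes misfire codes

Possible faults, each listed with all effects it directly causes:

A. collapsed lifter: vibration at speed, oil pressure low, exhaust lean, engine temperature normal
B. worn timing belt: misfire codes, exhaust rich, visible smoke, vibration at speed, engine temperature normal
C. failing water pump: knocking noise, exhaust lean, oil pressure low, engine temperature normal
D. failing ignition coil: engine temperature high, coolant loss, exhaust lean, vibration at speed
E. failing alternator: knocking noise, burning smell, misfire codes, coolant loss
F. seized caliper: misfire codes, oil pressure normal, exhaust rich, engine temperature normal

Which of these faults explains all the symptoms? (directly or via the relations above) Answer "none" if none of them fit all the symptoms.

Checking each candidate against the observations:
(A) collapsed lifter — exhaust rich ✗; vibration at speed ✓; oil pressure normal ✗; misfire codes ✗; engine temperature normal ✓
(B) worn timing belt — exhaust rich ✓; vibration at speed ✓; oil pressure normal ✗; misfire codes ✓; engine temperature normal ✓
(C) failing water pump — exhaust rich ✗; vibration at speed ✗; oil pressure normal ✗; misfire codes ✗; engine temperature normal ✓
(D) failing ignition coil — exhaust rich ✗; vibration at speed ✓; oil pressure normal ✗; misfire codes ✗; engine temperature normal ✗
(E) failing alternator — does not account for exhaust rich, vibration at speed, oil pressure normal, engine temperature normal
(F) seized caliper — exhaust rich ✓; vibration at speed ✗; oil pressure normal ✓; misfire codes ✓; engine temperature normal ✓
No candidate is consistent with all observations.

none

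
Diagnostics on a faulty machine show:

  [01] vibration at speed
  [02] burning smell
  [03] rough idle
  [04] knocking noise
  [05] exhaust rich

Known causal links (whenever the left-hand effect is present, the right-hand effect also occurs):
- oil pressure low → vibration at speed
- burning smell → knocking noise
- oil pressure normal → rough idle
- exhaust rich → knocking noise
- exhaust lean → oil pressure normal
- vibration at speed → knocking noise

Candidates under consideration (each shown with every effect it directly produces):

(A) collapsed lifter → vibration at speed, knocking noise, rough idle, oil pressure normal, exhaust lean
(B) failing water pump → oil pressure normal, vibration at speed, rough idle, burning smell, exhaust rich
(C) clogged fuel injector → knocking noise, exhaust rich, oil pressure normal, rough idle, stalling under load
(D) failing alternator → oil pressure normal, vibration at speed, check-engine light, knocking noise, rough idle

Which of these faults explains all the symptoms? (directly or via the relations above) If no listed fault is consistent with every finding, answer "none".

B

Per-candidate check:
(A) collapsed lifter — fails on burning smell, exhaust rich (predicts exhaust lean, not exhaust rich)
(B) failing water pump — vibration at speed match; burning smell match; rough idle match; knocking noise match (via burning smell → knocking noise); exhaust rich match
(C) clogged fuel injector — vibration at speed miss; burning smell miss; rough idle match; knocking noise match; exhaust rich match
(D) failing alternator — vibration at speed match; burning smell miss; rough idle match; knocking noise match; exhaust rich miss
(B) is the only candidate with no mismatches.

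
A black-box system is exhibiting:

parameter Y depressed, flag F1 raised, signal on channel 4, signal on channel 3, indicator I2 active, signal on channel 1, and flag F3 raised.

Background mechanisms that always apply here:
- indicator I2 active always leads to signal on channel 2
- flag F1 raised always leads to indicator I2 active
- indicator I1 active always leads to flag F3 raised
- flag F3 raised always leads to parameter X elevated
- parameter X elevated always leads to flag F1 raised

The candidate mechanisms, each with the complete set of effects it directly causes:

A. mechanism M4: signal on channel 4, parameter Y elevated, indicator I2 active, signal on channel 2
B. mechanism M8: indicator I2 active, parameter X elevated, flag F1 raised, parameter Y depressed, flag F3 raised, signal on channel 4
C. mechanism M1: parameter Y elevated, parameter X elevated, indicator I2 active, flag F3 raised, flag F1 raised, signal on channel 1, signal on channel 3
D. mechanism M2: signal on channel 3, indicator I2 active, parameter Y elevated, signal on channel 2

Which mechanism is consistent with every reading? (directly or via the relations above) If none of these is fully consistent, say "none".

Per-candidate check:
(A) mechanism M4 — parameter Y depressed -; flag F1 raised -; signal on channel 4 +; signal on channel 3 -; indicator I2 active +; signal on channel 1 -; flag F3 raised -
(B) mechanism M8 — does not account for signal on channel 3, signal on channel 1
(C) mechanism M1 — parameter Y depressed -; flag F1 raised +; signal on channel 4 -; signal on channel 3 +; indicator I2 active +; signal on channel 1 +; flag F3 raised +
(D) mechanism M2 — fails on parameter Y depressed, flag F1 raised, signal on channel 4, signal on channel 1, flag F3 raised (predicts parameter Y elevated, not parameter Y depressed)
None of the listed candidates fits everything.

none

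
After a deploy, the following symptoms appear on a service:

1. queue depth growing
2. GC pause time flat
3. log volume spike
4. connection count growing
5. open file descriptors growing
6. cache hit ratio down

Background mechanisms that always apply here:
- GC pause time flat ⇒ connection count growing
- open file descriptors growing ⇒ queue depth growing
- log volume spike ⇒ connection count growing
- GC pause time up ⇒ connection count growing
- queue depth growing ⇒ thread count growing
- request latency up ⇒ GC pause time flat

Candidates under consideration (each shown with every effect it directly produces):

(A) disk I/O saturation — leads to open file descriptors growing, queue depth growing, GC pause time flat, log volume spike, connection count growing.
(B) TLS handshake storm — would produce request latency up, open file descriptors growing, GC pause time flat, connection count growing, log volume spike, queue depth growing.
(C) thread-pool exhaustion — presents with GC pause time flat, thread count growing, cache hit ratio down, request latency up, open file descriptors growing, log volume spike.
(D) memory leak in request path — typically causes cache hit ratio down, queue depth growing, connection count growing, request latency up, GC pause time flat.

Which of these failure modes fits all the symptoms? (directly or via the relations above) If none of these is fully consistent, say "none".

Per-candidate check:
(A) disk I/O saturation — does not account for cache hit ratio down
(B) TLS handshake storm — queue depth growing +; GC pause time flat +; log volume spike +; connection count growing +; open file descriptors growing +; cache hit ratio down -
(C) thread-pool exhaustion — queue depth growing + (through open file descriptors growing → queue depth growing); GC pause time flat +; log volume spike +; connection count growing + (through log volume spike → connection count growing); open file descriptors growing +; cache hit ratio down +
(D) memory leak in request path — does not account for log volume spike, open file descriptors growing
Only (C) is consistent with every observation.

C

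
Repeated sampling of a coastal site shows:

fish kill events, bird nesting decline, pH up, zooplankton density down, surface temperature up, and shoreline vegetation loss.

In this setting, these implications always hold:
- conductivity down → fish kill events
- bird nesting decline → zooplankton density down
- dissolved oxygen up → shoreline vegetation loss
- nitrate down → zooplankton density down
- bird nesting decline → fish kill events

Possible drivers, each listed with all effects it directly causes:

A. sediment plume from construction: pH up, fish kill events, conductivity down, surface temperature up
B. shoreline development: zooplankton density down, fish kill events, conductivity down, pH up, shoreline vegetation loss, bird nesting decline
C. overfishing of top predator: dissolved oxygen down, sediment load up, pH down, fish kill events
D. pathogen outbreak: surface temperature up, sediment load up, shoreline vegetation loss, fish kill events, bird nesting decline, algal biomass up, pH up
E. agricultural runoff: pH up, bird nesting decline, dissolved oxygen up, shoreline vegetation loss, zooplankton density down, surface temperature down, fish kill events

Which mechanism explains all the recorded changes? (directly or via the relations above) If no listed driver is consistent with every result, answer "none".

D

Testing each hypothesis:
(A) sediment plume from construction — does not account for bird nesting decline, zooplankton density down, shoreline vegetation loss
(B) shoreline development — fish kill events yes; bird nesting decline yes; pH up yes; zooplankton density down yes; surface temperature up NO; shoreline vegetation loss yes
(C) overfishing of top predator — fails on bird nesting decline, pH up, zooplankton density down, surface temperature up, shoreline vegetation loss (predicts pH down, not pH up)
(D) pathogen outbreak — accounts for every observation (zooplankton density down by bird nesting decline → zooplankton density down)
(E) agricultural runoff — fish kill events yes; bird nesting decline yes; pH up yes; zooplankton density down yes; surface temperature up NO; shoreline vegetation loss yes
(D) alone accounts for all the evidence.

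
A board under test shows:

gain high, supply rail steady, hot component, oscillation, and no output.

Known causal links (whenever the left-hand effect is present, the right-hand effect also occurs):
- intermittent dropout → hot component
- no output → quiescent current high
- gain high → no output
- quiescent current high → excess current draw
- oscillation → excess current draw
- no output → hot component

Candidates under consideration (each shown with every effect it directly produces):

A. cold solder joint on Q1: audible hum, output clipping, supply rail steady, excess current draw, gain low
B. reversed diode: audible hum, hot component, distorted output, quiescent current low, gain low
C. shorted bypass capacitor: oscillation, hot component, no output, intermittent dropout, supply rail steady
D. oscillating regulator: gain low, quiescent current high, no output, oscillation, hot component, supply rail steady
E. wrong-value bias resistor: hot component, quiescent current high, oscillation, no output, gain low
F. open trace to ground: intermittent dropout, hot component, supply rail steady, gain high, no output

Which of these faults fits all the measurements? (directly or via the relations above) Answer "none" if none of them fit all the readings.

For each candidate, compare predicted effects to what was observed:
(A) cold solder joint on Q1 — fails on gain high, hot component, oscillation, no output (predicts gain low, not gain high)
(B) reversed diode — gain high ✗; supply rail steady ✗; hot component ✓; oscillation ✗; no output ✗
(C) shorted bypass capacitor — does not account for gain high
(D) oscillating regulator — fails on gain high (predicts gain low, not gain high)
(E) wrong-value bias resistor — gain high ✗; supply rail steady ✗; hot component ✓; oscillation ✓; no output ✓
(F) open trace to ground — does not account for oscillation
None of the listed candidates fits everything.

none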